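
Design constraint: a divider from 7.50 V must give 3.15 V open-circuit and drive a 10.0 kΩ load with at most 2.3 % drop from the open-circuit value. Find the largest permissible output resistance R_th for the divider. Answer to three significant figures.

Loading drop = R_th/(R_th + R_L) ≤ 0.0230, so R_th ≤ R_L · ε/(1−ε) = 10.0 kΩ × 0.0230/0.9770 = 235 Ω.

R_th ≤ 235 Ω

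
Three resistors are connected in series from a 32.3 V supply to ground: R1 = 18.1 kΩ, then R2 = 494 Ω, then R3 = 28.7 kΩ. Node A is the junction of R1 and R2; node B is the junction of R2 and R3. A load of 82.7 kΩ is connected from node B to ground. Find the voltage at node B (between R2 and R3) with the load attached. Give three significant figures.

At node B, R3 is in parallel with the load: R3‖R_L = 21310 Ω.
Below node A the resistance is R2 + (R3‖R_L) = 21800 Ω, so V_A = 32.3 × 21800/39900 = 17.65 V.
Then V_B = V_A × (R3‖R_L)/(R2 + R3‖R_L) = 17.65 × 21310/21800 = 17.2 V.

V ≈ 17.2 V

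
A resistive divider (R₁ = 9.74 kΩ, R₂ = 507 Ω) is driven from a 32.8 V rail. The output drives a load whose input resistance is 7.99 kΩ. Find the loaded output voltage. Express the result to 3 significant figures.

V_out ≈ 1.53 V

The load sits in parallel with R₂: R₂‖R_L = (507 × 7990) / (507 + 7990) = 476.7 Ω.
V_out = 32.8 × 476.7 / (9740 + 476.7) = 32.8 × 476.7/10220 = 1.53 V.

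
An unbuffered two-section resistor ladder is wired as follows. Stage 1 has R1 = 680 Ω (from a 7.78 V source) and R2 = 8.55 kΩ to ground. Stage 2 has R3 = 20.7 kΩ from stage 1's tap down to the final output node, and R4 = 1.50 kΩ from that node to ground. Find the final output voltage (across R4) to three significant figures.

Stage 2 presents R3+R4 = 22200 Ω as a load on stage 1's tap.
Stage 1's lower leg becomes R2‖(R3+R4) = 6173 Ω, so V_mid = 7.78 × 6173/6853 = 7.008 V.
Stage 2 is itself unloaded: V_out = V_mid × R4/(R3+R4) = 7.008 × 1500/22200 = 0.474 V.

V_out ≈ 0.474 V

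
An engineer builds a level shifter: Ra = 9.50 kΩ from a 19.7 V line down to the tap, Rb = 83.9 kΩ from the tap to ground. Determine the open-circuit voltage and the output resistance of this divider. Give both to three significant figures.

V_th is the open-circuit tap voltage: 19.7 × 83.9/(9.50 + 83.9) = 17.7 V.
With the supply zeroed, Ra and Rb appear in parallel from the tap: R_th = Ra‖Rb = (9.50 × 83.9)/93.40 = 8.53 kΩ.

V_th = 17.7 V, R_th = 8.53 kΩ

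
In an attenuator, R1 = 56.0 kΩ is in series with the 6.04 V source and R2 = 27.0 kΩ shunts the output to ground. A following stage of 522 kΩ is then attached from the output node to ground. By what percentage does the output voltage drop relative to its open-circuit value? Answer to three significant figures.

3.37 %

The divider's output (Thévenin) resistance is R1‖R2 = 18.22 kΩ.
Fractional drop under load = R_th/(R_th + R_L) = 18.22 / (18.22 + 522) = 0.03372.
So the output falls by 3.37 %.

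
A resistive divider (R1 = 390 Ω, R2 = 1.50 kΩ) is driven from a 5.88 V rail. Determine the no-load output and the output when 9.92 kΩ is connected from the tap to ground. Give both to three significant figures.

Unloaded: 4.67 V; loaded: 4.53 V

Open-circuit: V = 5.88 × 1500/(390 + 1500) = 4.67 V.
With the load, R2 becomes R2‖R_L = 1303 Ω, so V = 5.88 × 1303/1693 = 4.53 V.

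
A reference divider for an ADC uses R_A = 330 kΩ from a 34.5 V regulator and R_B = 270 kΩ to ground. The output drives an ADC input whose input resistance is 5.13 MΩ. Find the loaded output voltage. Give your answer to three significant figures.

The load sits in parallel with R_B: R_B‖R_L = (270 × 5130) / (270 + 5130) = 256.5 kΩ.
V_out = 34.5 × 256.5 / (330 + 256.5) = 34.5 × 256.5/586.5 = 15.1 V.

V_out ≈ 15.1 V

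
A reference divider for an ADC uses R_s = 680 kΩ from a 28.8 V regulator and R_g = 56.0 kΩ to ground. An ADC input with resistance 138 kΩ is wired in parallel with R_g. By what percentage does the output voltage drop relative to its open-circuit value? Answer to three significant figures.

27.3 %

The divider's output (Thévenin) resistance is R_s‖R_g = 51.74 kΩ.
Fractional drop under load = R_th/(R_th + R_L) = 51.74 / (51.74 + 138) = 0.2727.
So the output falls by 27.3 %.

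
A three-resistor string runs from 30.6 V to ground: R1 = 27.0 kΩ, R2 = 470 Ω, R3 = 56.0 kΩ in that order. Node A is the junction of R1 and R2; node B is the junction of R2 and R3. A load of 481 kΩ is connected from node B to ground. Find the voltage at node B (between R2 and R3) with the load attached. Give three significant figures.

At node B, R3 is in parallel with the load: R3‖R_L = 50160 Ω.
Below node A the resistance is R2 + (R3‖R_L) = 50630 Ω, so V_A = 30.6 × 50630/77630 = 19.96 V.
Then V_B = V_A × (R3‖R_L)/(R2 + R3‖R_L) = 19.96 × 50160/50630 = 19.8 V.

V ≈ 19.8 V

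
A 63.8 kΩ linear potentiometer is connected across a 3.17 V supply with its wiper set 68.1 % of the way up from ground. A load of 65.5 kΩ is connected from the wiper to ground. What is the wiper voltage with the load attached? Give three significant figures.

The wiper splits the pot into (1−α)R = 20.35 kΩ above and αR = 43.45 kΩ below.
Lower section ‖ load = 26.12 kΩ.
V_wiper = 3.17 × 26.12/(20.35 + 26.12) = 1.78 V.

V ≈ 1.78 V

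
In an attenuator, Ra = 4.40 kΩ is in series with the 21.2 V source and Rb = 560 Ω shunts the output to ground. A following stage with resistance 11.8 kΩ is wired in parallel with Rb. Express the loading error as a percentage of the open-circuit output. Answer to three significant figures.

The divider's output (Thévenin) resistance is Ra‖Rb = 496.8 Ω.
Fractional drop under load = R_th/(R_th + R_L) = 496.8 / (496.8 + 11800) = 0.04040.
So the output falls by 4.04 %.

4.04 %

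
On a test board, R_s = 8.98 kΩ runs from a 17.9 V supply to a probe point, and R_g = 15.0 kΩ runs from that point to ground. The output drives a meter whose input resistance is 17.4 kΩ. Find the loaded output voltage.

V_out ≈ 8.46 V

The load sits in parallel with R_g: R_g‖R_L = (15.0 × 17.4) / (15.0 + 17.4) = 8.056 kΩ.
V_out = 17.9 × 8.056 / (8.98 + 8.056) = 17.9 × 8.056/17.04 = 8.46 V.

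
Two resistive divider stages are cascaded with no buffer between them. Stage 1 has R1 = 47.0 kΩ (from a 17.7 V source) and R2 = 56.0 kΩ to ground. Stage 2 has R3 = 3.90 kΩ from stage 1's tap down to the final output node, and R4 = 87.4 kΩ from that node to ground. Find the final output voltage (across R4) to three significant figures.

V_out ≈ 7.20 V

Stage 2 presents R3+R4 = 91.30 kΩ as a load on stage 1's tap.
Stage 1's lower leg becomes R2‖(R3+R4) = 34.71 kΩ, so V_mid = 17.7 × 34.71/81.71 = 7.519 V.
Stage 2 is itself unloaded: V_out = V_mid × R4/(R3+R4) = 7.519 × 87.4/91.30 = 7.20 V.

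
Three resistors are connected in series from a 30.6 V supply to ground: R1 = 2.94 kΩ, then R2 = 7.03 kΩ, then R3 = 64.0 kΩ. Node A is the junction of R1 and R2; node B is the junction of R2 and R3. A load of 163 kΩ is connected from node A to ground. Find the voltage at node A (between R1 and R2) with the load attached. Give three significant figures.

V ≈ 28.9 V

Below node A the series string R2+R3 = 71.03 kΩ sits in parallel with the 163 kΩ load: 49.47 kΩ.
V_A = 30.6 × 49.47/(2.94 + 49.47) = 28.9 V.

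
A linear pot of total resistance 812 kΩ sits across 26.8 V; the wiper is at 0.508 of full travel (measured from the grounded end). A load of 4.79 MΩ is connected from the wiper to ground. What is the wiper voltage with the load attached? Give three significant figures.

The wiper splits the pot into (1−α)R = 399.5 kΩ above and αR = 412.5 kΩ below.
Lower section ‖ load = 379.8 kΩ.
V_wiper = 26.8 × 379.8/(399.5 + 379.8) = 13.1 V.

V ≈ 13.1 V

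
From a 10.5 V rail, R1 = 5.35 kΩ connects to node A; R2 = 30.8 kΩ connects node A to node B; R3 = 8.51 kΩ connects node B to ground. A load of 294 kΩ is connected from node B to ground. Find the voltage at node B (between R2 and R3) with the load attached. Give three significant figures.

At node B, R3 is in parallel with the load: R3‖R_L = 8.271 kΩ.
Below node A the resistance is R2 + (R3‖R_L) = 39.07 kΩ, so V_A = 10.5 × 39.07/44.42 = 9.235 V.
Then V_B = V_A × (R3‖R_L)/(R2 + R3‖R_L) = 9.235 × 8.271/39.07 = 1.95 V.

V ≈ 1.95 V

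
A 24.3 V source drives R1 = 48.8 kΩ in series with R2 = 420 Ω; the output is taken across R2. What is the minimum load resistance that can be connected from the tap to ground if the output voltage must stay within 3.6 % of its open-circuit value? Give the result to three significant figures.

Output resistance R_th = R1‖R2 = (48800 × 420)/49220 = 416.4 Ω.
The fractional drop is R_th/(R_th + R_L); requiring this ≤ 0.0360 gives R_L ≥ R_th(1/0.0360 − 1) = 416.4 × 26.78 = 11.2 kΩ.

R_L(min) ≈ 11.2 kΩ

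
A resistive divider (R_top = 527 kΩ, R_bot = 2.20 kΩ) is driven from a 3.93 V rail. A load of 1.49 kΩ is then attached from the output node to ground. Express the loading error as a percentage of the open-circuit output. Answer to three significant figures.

59.5 %

Unloaded V = 3.93 × 2.20/529.2 = 0.01634 V.
Loaded: R_bot‖R_L = 0.8883 kΩ, giving V = 3.93 × 0.8883/527.9 = 0.006614 V.
Drop = (0.01634 − 0.006614) / 0.01634 = 59.5 %.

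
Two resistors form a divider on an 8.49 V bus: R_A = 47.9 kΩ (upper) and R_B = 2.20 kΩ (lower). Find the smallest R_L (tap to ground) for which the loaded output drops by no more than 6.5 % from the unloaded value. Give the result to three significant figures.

R_L(min) ≈ 30.3 kΩ

Output resistance R_th = R_A‖R_B = (47.9 × 2.20)/50.10 = 2.103 kΩ.
The fractional drop is R_th/(R_th + R_L); requiring this ≤ 0.0650 gives R_L ≥ R_th(1/0.0650 − 1) = 2.103 × 14.38 = 30.3 kΩ.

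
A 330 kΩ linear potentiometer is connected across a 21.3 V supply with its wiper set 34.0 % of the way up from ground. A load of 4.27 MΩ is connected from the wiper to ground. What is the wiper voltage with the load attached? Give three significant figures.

The wiper splits the pot into (1−α)R = 217.8 kΩ above and αR = 112.2 kΩ below.
Lower section ‖ load = 109.3 kΩ.
V_wiper = 21.3 × 109.3/(217.8 + 109.3) = 7.12 V.

V ≈ 7.12 V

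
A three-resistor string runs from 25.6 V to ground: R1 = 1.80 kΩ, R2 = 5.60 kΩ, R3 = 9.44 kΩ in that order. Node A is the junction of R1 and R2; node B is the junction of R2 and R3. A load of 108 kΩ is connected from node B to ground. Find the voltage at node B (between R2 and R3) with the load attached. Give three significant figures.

V ≈ 13.8 V

At node B, R3 is in parallel with the load: R3‖R_L = 8.681 kΩ.
Below node A the resistance is R2 + (R3‖R_L) = 14.28 kΩ, so V_A = 25.6 × 14.28/16.08 = 22.73 V.
Then V_B = V_A × (R3‖R_L)/(R2 + R3‖R_L) = 22.73 × 8.681/14.28 = 13.8 V.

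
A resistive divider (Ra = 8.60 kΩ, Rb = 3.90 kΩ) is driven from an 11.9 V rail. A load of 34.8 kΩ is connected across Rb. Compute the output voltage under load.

V_out ≈ 3.45 V

The load sits in parallel with Rb: Rb‖R_L = (3.90 × 34.8) / (3.90 + 34.8) = 3.507 kΩ.
V_out = 11.9 × 3.507 / (8.60 + 3.507) = 11.9 × 3.507/12.11 = 3.45 V.
(Unloaded it would have been 3.71 V.)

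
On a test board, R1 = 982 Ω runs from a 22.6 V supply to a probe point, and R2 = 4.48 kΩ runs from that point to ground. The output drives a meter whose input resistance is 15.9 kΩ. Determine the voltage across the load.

The load sits in parallel with R2: R2‖R_L = (4480 × 15900) / (4480 + 15900) = 3495 Ω.
V_out = 22.6 × 3495 / (982 + 3495) = 22.6 × 3495/4477 = 17.6 V.
(Unloaded it would have been 18.5 V.)

V_out ≈ 17.6 V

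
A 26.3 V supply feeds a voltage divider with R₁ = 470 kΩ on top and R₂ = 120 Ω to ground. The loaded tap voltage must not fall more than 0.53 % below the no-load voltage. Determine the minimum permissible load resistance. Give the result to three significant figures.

R_L(min) ≈ 22.5 kΩ

Output resistance R_th = R₁‖R₂ = (470000 × 120)/470100 = 120.0 Ω.
The fractional drop is R_th/(R_th + R_L); requiring this ≤ 0.00530 gives R_L ≥ R_th(1/0.00530 − 1) = 120.0 × 187.7 = 22.5 kΩ.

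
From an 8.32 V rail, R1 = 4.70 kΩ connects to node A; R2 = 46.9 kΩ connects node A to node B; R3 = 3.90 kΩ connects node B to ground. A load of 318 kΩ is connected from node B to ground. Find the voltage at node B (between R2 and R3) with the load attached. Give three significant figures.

At node B, R3 is in parallel with the load: R3‖R_L = 3.853 kΩ.
Below node A the resistance is R2 + (R3‖R_L) = 50.75 kΩ, so V_A = 8.32 × 50.75/55.45 = 7.615 V.
Then V_B = V_A × (R3‖R_L)/(R2 + R3‖R_L) = 7.615 × 3.853/50.75 = 0.578 V.

V ≈ 0.578 V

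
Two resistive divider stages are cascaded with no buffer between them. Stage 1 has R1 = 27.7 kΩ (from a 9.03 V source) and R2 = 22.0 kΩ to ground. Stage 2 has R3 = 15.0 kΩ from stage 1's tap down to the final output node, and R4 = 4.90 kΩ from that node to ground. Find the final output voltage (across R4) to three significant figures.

V_out ≈ 0.609 V

Stage 2 presents R3+R4 = 19.90 kΩ as a load on stage 1's tap.
Stage 1's lower leg becomes R2‖(R3+R4) = 10.45 kΩ, so V_mid = 9.03 × 10.45/38.15 = 2.473 V.
Stage 2 is itself unloaded: V_out = V_mid × R4/(R3+R4) = 2.473 × 4.90/19.90 = 0.609 V.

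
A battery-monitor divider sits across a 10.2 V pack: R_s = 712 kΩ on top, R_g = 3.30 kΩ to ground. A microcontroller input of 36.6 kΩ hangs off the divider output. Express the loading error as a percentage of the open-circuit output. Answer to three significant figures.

8.24 %

The divider's output (Thévenin) resistance is R_s‖R_g = 3.285 kΩ.
Fractional drop under load = R_th/(R_th + R_L) = 3.285 / (3.285 + 36.6) = 0.08236.
So the output falls by 8.24 %.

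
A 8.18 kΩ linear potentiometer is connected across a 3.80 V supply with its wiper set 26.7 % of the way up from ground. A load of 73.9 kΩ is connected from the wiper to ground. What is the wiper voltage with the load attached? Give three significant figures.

V ≈ 0.993 V

The wiper splits the pot into (1−α)R = 5.996 kΩ above and αR = 2.184 kΩ below.
Lower section ‖ load = 2.121 kΩ.
V_wiper = 3.80 × 2.121/(5.996 + 2.121) = 0.993 V.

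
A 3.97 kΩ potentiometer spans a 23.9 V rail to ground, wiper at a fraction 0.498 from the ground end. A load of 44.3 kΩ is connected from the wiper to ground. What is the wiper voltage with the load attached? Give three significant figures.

The wiper splits the pot into (1−α)R = 1.993 kΩ above and αR = 1.977 kΩ below.
Lower section ‖ load = 1.893 kΩ.
V_wiper = 23.9 × 1.893/(1.993 + 1.893) = 11.6 V.

V ≈ 11.6 V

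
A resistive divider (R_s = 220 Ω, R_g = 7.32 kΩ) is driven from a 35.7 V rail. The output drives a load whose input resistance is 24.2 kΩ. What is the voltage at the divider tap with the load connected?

The load sits in parallel with R_g: R_g‖R_L = (7320 × 24200) / (7320 + 24200) = 5620 Ω.
V_out = 35.7 × 5620 / (220 + 5620) = 35.7 × 5620/5840 = 34.4 V.

V_out ≈ 34.4 V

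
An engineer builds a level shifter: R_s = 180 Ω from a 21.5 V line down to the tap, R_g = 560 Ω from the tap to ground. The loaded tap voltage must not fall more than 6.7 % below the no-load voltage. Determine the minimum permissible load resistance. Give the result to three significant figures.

Output resistance R_th = R_s‖R_g = (180 × 560)/740.0 = 136.2 Ω.
The fractional drop is R_th/(R_th + R_L); requiring this ≤ 0.0670 gives R_L ≥ R_th(1/0.0670 − 1) = 136.2 × 13.93 = 1.90 kΩ.

R_L(min) ≈ 1.90 kΩ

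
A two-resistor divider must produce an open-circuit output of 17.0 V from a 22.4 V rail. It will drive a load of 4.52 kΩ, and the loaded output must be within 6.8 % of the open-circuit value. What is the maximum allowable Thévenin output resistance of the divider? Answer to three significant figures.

R_th ≤ 330 Ω

Loading drop = R_th/(R_th + R_L) ≤ 0.0680, so R_th ≤ R_L · ε/(1−ε) = 4.52 kΩ × 0.0680/0.9320 = 330 Ω.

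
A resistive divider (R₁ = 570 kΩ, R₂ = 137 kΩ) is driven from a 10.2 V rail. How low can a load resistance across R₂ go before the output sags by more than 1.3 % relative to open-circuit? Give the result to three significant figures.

Output resistance R_th = R₁‖R₂ = (570 × 137)/707.0 = 110.5 kΩ.
The fractional drop is R_th/(R_th + R_L); requiring this ≤ 0.0130 gives R_L ≥ R_th(1/0.0130 − 1) = 110.5 × 75.92 = 8.39 MΩ.

R_L(min) ≈ 8.39 MΩ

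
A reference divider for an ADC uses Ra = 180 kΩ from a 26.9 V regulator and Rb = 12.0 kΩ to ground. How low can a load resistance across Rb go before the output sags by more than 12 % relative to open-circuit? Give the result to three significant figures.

Output resistance R_th = Ra‖Rb = (180 × 12.0)/192.0 = 11.25 kΩ.
The fractional drop is R_th/(R_th + R_L); requiring this ≤ 0.120 gives R_L ≥ R_th(1/0.120 − 1) = 11.25 × 7.333 = 82.5 kΩ.

R_L(min) ≈ 82.5 kΩ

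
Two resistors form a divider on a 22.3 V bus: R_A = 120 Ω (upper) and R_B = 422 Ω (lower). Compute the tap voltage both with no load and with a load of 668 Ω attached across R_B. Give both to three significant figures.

Unloaded: 17.4 V; loaded: 15.2 V

Open-circuit: V = 22.3 × 422/(120 + 422) = 17.4 V.
With the load, R_B becomes R_B‖R_L = 258.6 Ω, so V = 22.3 × 258.6/378.6 = 15.2 V.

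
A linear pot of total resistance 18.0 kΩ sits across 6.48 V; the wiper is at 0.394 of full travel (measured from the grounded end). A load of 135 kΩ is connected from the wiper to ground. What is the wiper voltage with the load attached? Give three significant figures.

The wiper splits the pot into (1−α)R = 10.91 kΩ above and αR = 7.092 kΩ below.
Lower section ‖ load = 6.738 kΩ.
V_wiper = 6.48 × 6.738/(10.91 + 6.738) = 2.47 V.

V ≈ 2.47 V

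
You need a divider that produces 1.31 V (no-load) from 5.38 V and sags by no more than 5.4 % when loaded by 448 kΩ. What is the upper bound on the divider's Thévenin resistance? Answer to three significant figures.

Loading drop = R_th/(R_th + R_L) ≤ 0.0540, so R_th ≤ R_L · ε/(1−ε) = 448 kΩ × 0.0540/0.9460 = 25.6 kΩ.

R_th ≤ 25.6 kΩ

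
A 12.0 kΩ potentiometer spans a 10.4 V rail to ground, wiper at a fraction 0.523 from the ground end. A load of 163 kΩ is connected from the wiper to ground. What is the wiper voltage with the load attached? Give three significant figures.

The wiper splits the pot into (1−α)R = 5.724 kΩ above and αR = 6.276 kΩ below.
Lower section ‖ load = 6.043 kΩ.
V_wiper = 10.4 × 6.043/(5.724 + 6.043) = 5.34 V.

V ≈ 5.34 V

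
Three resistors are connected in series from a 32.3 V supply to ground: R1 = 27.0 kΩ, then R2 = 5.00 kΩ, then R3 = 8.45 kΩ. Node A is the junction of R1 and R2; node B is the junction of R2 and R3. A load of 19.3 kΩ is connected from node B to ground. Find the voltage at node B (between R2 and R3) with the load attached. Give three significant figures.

At node B, R3 is in parallel with the load: R3‖R_L = 5.877 kΩ.
Below node A the resistance is R2 + (R3‖R_L) = 10.88 kΩ, so V_A = 32.3 × 10.88/37.88 = 9.275 V.
Then V_B = V_A × (R3‖R_L)/(R2 + R3‖R_L) = 9.275 × 5.877/10.88 = 5.01 V.

V ≈ 5.01 V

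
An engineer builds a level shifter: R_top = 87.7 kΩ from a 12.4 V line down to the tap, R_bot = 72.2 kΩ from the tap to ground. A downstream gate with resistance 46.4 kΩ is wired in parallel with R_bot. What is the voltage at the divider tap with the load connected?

The load sits in parallel with R_bot: R_bot‖R_L = (72.2 × 46.4) / (72.2 + 46.4) = 28.25 kΩ.
V_out = 12.4 × 28.25 / (87.7 + 28.25) = 12.4 × 28.25/115.9 = 3.02 V.

V_out ≈ 3.02 V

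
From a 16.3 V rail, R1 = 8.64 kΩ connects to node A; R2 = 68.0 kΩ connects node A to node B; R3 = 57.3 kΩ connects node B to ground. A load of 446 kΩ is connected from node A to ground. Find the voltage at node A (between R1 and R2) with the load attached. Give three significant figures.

Below node A the series string R2+R3 = 125.3 kΩ sits in parallel with the 446 kΩ load: 97.82 kΩ.
V_A = 16.3 × 97.82/(8.64 + 97.82) = 15.0 V.

V ≈ 15.0 V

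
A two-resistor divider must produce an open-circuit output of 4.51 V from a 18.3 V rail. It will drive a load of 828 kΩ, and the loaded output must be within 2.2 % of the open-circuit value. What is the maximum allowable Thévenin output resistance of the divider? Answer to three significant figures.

R_th ≤ 18.6 kΩ

Loading drop = R_th/(R_th + R_L) ≤ 0.0220, so R_th ≤ R_L · ε/(1−ε) = 828 kΩ × 0.0220/0.9780 = 18.6 kΩ.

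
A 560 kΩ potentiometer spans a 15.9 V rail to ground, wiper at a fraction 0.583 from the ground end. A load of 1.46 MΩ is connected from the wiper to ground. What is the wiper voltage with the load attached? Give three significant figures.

V ≈ 8.48 V

The wiper splits the pot into (1−α)R = 233.5 kΩ above and αR = 326.5 kΩ below.
Lower section ‖ load = 266.8 kΩ.
V_wiper = 15.9 × 266.8/(233.5 + 266.8) = 8.48 V.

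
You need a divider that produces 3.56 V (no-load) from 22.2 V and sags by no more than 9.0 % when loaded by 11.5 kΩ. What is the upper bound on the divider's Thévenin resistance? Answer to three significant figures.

R_th ≤ 1.14 kΩ

Loading drop = R_th/(R_th + R_L) ≤ 0.0900, so R_th ≤ R_L · ε/(1−ε) = 11.5 kΩ × 0.0900/0.9100 = 1.14 kΩ.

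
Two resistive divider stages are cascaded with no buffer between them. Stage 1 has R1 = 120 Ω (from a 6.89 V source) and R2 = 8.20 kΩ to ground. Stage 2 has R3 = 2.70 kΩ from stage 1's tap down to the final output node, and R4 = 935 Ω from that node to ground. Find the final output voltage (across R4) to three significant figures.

V_out ≈ 1.69 V

Stage 2 presents R3+R4 = 3635 Ω as a load on stage 1's tap.
Stage 1's lower leg becomes R2‖(R3+R4) = 2519 Ω, so V_mid = 6.89 × 2519/2639 = 6.577 V.
Stage 2 is itself unloaded: V_out = V_mid × R4/(R3+R4) = 6.577 × 935/3635 = 1.69 V.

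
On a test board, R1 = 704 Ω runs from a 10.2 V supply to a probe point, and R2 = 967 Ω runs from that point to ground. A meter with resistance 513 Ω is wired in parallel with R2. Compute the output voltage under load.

The load sits in parallel with R2: R2‖R_L = (967 × 513) / (967 + 513) = 335.2 Ω.
V_out = 10.2 × 335.2 / (704 + 335.2) = 10.2 × 335.2/1039 = 3.29 V.

V_out ≈ 3.29 V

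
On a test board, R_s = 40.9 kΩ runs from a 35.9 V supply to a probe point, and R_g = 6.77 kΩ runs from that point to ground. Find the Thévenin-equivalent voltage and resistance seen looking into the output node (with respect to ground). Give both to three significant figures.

V_th is the open-circuit tap voltage: 35.9 × 6.77/(40.9 + 6.77) = 5.10 V.
With the supply zeroed, R_s and R_g appear in parallel from the tap: R_th = R_s‖R_g = (40.9 × 6.77)/47.67 = 5.81 kΩ.

V_th = 5.10 V, R_th = 5.81 kΩ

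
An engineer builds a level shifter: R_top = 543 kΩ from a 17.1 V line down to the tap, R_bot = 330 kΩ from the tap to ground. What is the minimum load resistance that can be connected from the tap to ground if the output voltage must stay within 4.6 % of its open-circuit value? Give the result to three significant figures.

R_L(min) ≈ 4.26 MΩ

Output resistance R_th = R_top‖R_bot = (543 × 330)/873.0 = 205.3 kΩ.
The fractional drop is R_th/(R_th + R_L); requiring this ≤ 0.0460 gives R_L ≥ R_th(1/0.0460 − 1) = 205.3 × 20.74 = 4.26 MΩ.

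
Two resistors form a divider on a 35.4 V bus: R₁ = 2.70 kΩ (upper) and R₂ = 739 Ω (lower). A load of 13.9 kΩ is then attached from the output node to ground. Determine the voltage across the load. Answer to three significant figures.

The load sits in parallel with R₂: R₂‖R_L = (739 × 13900) / (739 + 13900) = 701.7 Ω.
V_out = 35.4 × 701.7 / (2700 + 701.7) = 35.4 × 701.7/3402 = 7.30 V.

V_out ≈ 7.30 V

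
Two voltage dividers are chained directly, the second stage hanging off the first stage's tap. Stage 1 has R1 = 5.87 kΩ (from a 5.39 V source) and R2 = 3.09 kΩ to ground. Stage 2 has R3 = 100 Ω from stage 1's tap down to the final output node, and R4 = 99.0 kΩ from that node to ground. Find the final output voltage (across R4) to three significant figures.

V_out ≈ 1.82 V

Stage 2 presents R3+R4 = 99100 Ω as a load on stage 1's tap.
Stage 1's lower leg becomes R2‖(R3+R4) = 2997 Ω, so V_mid = 5.39 × 2997/8867 = 1.822 V.
Stage 2 is itself unloaded: V_out = V_mid × R4/(R3+R4) = 1.822 × 99000/99100 = 1.82 V.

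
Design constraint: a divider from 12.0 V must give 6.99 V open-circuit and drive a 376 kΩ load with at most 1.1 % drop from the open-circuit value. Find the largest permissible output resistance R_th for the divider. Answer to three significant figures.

R_th ≤ 4.18 kΩ

Loading drop = R_th/(R_th + R_L) ≤ 0.0110, so R_th ≤ R_L · ε/(1−ε) = 376 kΩ × 0.0110/0.9890 = 4.18 kΩ.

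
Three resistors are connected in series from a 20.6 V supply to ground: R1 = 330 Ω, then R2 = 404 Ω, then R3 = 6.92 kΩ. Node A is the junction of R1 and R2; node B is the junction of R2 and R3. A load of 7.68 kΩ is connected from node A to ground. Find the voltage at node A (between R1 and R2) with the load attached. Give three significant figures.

V ≈ 18.9 V

Below node A the series string R2+R3 = 7324 Ω sits in parallel with the 7680 Ω load: 3749 Ω.
V_A = 20.6 × 3749/(330 + 3749) = 18.9 V.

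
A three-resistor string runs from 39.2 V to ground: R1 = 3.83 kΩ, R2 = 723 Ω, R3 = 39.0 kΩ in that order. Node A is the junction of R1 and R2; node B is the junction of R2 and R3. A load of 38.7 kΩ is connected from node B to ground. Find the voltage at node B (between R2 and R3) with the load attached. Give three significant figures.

V ≈ 31.8 V

At node B, R3 is in parallel with the load: R3‖R_L = 19420 Ω.
Below node A the resistance is R2 + (R3‖R_L) = 20150 Ω, so V_A = 39.2 × 20150/23980 = 32.94 V.
Then V_B = V_A × (R3‖R_L)/(R2 + R3‖R_L) = 32.94 × 19420/20150 = 31.8 V.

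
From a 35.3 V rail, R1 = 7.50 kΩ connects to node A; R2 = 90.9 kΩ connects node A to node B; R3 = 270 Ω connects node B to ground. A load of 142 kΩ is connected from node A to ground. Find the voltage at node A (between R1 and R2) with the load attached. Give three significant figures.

Below node A the series string R2+R3 = 91170 Ω sits in parallel with the 142000 Ω load: 55520 Ω.
V_A = 35.3 × 55520/(7500 + 55520) = 31.1 V.

V ≈ 31.1 V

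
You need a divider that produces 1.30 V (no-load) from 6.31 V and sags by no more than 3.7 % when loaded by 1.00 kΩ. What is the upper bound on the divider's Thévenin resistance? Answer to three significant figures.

R_th ≤ 38.4 Ω

Loading drop = R_th/(R_th + R_L) ≤ 0.0370, so R_th ≤ R_L · ε/(1−ε) = 1.00 kΩ × 0.0370/0.9630 = 38.4 Ω.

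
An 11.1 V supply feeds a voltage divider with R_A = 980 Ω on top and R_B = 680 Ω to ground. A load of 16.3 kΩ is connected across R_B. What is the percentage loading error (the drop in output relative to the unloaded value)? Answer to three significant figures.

The divider's output (Thévenin) resistance is R_A‖R_B = 401.4 Ω.
Fractional drop under load = R_th/(R_th + R_L) = 401.4 / (401.4 + 16300) = 0.02404.
So the output falls by 2.40 %.

2.40 %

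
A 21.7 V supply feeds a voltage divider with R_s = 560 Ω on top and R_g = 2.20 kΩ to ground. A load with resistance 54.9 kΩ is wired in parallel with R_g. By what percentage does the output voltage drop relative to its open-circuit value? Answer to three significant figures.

The divider's output (Thévenin) resistance is R_s‖R_g = 446.4 Ω.
Fractional drop under load = R_th/(R_th + R_L) = 446.4 / (446.4 + 54900) = 0.008065.
So the output falls by 0.807 %.

0.807 %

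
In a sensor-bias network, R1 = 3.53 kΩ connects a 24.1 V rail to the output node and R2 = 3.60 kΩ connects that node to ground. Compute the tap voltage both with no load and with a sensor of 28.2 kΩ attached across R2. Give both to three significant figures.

Open-circuit: V = 24.1 × 3.60/(3.53 + 3.60) = 12.2 V.
With the load, R2 becomes R2‖R_L = 3.192 kΩ, so V = 24.1 × 3.192/6.722 = 11.4 V.

Unloaded: 12.2 V; loaded: 11.4 V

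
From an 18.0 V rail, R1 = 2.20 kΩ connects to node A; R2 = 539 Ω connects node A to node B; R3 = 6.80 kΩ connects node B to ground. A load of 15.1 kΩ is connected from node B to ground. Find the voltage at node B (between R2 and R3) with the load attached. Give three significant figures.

V ≈ 11.4 V

At node B, R3 is in parallel with the load: R3‖R_L = 4689 Ω.
Below node A the resistance is R2 + (R3‖R_L) = 5228 Ω, so V_A = 18.0 × 5228/7428 = 12.67 V.
Then V_B = V_A × (R3‖R_L)/(R2 + R3‖R_L) = 12.67 × 4689/5228 = 11.4 V.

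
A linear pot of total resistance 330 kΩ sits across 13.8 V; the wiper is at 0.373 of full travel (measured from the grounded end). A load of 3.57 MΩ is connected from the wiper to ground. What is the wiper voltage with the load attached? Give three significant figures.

V ≈ 5.04 V

The wiper splits the pot into (1−α)R = 206.9 kΩ above and αR = 123.1 kΩ below.
Lower section ‖ load = 119.0 kΩ.
V_wiper = 13.8 × 119.0/(206.9 + 119.0) = 5.04 V.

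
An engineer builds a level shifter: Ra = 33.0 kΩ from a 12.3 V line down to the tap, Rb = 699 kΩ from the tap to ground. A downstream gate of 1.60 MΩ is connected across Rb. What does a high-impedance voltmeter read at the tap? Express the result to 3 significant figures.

V_out ≈ 11.5 V

The load sits in parallel with Rb: Rb‖R_L = (699 × 1600) / (699 + 1600) = 486.5 kΩ.
V_out = 12.3 × 486.5 / (33.0 + 486.5) = 12.3 × 486.5/519.5 = 11.5 V.
(Unloaded it would have been 11.7 V.)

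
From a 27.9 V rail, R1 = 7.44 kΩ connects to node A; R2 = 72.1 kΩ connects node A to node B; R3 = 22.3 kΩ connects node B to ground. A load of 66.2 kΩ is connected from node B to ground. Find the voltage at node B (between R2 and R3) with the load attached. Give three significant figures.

V ≈ 4.84 V

At node B, R3 is in parallel with the load: R3‖R_L = 16.68 kΩ.
Below node A the resistance is R2 + (R3‖R_L) = 88.78 kΩ, so V_A = 27.9 × 88.78/96.22 = 25.74 V.
Then V_B = V_A × (R3‖R_L)/(R2 + R3‖R_L) = 25.74 × 16.68/88.78 = 4.84 V.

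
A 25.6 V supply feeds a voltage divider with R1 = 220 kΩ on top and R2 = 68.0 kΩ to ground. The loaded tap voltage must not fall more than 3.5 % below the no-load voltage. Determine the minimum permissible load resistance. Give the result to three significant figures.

R_L(min) ≈ 1.43 MΩ

Output resistance R_th = R1‖R2 = (220 × 68.0)/288.0 = 51.94 kΩ.
The fractional drop is R_th/(R_th + R_L); requiring this ≤ 0.0350 gives R_L ≥ R_th(1/0.0350 − 1) = 51.94 × 27.57 = 1.43 MΩ.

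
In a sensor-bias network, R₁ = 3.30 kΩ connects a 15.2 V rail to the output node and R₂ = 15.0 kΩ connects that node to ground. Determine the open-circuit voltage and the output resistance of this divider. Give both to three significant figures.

V_th = 12.5 V, R_th = 2.70 kΩ

V_th is the open-circuit tap voltage: 15.2 × 15.0/(3.30 + 15.0) = 12.5 V.
With the supply zeroed, R₁ and R₂ appear in parallel from the tap: R_th = R₁‖R₂ = (3.30 × 15.0)/18.30 = 2.70 kΩ.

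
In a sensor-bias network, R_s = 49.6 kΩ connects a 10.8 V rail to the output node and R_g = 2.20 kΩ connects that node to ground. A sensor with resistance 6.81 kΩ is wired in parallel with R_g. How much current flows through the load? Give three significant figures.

R_g‖R_L = 1.663 kΩ; V_out = 10.8 × 1.663/51.26 = 0.3503 V.
I_L = V_out / R_L = 0.3503 / 6.81 kΩ = 0.0514 mA.

I_L ≈ 0.0514 mA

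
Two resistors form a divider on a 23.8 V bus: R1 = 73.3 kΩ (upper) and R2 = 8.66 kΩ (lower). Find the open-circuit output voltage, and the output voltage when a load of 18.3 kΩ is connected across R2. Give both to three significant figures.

Unloaded: 2.51 V; loaded: 1.77 V

Open-circuit: V = 23.8 × 8.66/(73.3 + 8.66) = 2.51 V.
With the load, R2 becomes R2‖R_L = 5.878 kΩ, so V = 23.8 × 5.878/79.18 = 1.77 V.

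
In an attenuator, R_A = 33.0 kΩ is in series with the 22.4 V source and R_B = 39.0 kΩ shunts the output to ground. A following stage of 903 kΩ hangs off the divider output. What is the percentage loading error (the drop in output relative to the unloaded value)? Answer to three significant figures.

1.94 %

The divider's output (Thévenin) resistance is R_A‖R_B = 17.88 kΩ.
Fractional drop under load = R_th/(R_th + R_L) = 17.88 / (17.88 + 903) = 0.01941.
So the output falls by 1.94 %.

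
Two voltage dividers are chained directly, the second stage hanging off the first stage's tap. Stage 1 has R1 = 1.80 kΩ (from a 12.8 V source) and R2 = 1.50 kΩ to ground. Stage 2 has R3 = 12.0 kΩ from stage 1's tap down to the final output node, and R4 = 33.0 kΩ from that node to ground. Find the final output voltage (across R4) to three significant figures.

V_out ≈ 4.19 V

Stage 2 presents R3+R4 = 45.00 kΩ as a load on stage 1's tap.
Stage 1's lower leg becomes R2‖(R3+R4) = 1.452 kΩ, so V_mid = 12.8 × 1.452/3.252 = 5.714 V.
Stage 2 is itself unloaded: V_out = V_mid × R4/(R3+R4) = 5.714 × 33.0/45.00 = 4.19 V.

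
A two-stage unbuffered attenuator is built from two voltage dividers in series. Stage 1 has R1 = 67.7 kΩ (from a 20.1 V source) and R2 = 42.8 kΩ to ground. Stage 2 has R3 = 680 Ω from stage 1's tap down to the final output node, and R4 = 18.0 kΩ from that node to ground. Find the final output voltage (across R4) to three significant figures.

Stage 2 presents R3+R4 = 18680 Ω as a load on stage 1's tap.
Stage 1's lower leg becomes R2‖(R3+R4) = 13000 Ω, so V_mid = 20.1 × 13000/80700 = 3.239 V.
Stage 2 is itself unloaded: V_out = V_mid × R4/(R3+R4) = 3.239 × 18000/18680 = 3.12 V.

V_out ≈ 3.12 V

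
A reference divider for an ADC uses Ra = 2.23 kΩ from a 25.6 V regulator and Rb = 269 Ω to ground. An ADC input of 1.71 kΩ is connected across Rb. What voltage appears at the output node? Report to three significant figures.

V_out ≈ 2.42 V

The load sits in parallel with Rb: Rb‖R_L = (269 × 1710) / (269 + 1710) = 232.4 Ω.
V_out = 25.6 × 232.4 / (2230 + 232.4) = 25.6 × 232.4/2462 = 2.42 V.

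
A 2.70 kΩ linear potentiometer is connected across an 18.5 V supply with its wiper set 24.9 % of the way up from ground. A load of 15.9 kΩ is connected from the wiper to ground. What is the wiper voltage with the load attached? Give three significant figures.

V ≈ 4.46 V

The wiper splits the pot into (1−α)R = 2028 Ω above and αR = 672.3 Ω below.
Lower section ‖ load = 645.0 Ω.
V_wiper = 18.5 × 645.0/(2028 + 645.0) = 4.46 V.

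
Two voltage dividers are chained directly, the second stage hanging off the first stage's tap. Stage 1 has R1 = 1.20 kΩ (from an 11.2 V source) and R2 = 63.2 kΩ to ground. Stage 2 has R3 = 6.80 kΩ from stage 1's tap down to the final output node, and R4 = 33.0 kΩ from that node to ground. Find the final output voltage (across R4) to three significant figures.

V_out ≈ 8.85 V

Stage 2 presents R3+R4 = 39.80 kΩ as a load on stage 1's tap.
Stage 1's lower leg becomes R2‖(R3+R4) = 24.42 kΩ, so V_mid = 11.2 × 24.42/25.62 = 10.68 V.
Stage 2 is itself unloaded: V_out = V_mid × R4/(R3+R4) = 10.68 × 33.0/39.80 = 8.85 V.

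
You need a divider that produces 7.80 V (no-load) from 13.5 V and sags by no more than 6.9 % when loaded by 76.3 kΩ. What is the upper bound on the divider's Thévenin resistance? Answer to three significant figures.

Loading drop = R_th/(R_th + R_L) ≤ 0.0690, so R_th ≤ R_L · ε/(1−ε) = 76.3 kΩ × 0.0690/0.9310 = 5.65 kΩ.
(Any R1, R2 with R2/(R1+R2) = 0.578 and R1‖R2 ≤ 5.65 kΩ will meet the spec.)

R_th ≤ 5.65 kΩ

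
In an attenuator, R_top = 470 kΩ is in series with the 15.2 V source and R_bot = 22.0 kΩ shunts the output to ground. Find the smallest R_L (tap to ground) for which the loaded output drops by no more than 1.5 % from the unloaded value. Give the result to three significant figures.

R_L(min) ≈ 1.38 MΩ

Output resistance R_th = R_top‖R_bot = (470 × 22.0)/492.0 = 21.02 kΩ.
The fractional drop is R_th/(R_th + R_L); requiring this ≤ 0.0150 gives R_L ≥ R_th(1/0.0150 − 1) = 21.02 × 65.67 = 1.38 MΩ.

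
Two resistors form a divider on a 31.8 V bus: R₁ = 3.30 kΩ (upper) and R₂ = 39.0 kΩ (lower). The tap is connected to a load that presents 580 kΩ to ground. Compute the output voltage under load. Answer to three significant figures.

V_out ≈ 29.2 V

The load sits in parallel with R₂: R₂‖R_L = (39.0 × 580) / (39.0 + 580) = 36.54 kΩ.
V_out = 31.8 × 36.54 / (3.30 + 36.54) = 31.8 × 36.54/39.84 = 29.2 V.
(Unloaded it would have been 29.3 V.)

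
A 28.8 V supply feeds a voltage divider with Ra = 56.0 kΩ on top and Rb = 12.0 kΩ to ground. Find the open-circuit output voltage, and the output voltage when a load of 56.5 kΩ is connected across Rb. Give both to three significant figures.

Open-circuit: V = 28.8 × 12.0/(56.0 + 12.0) = 5.08 V.
With the load, Rb becomes Rb‖R_L = 9.898 kΩ, so V = 28.8 × 9.898/65.90 = 4.33 V.

Unloaded: 5.08 V; loaded: 4.33 V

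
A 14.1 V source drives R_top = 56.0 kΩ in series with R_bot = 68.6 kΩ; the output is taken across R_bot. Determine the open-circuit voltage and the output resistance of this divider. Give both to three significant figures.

V_th is the open-circuit tap voltage: 14.1 × 68.6/(56.0 + 68.6) = 7.76 V.
With the supply zeroed, R_top and R_bot appear in parallel from the tap: R_th = R_top‖R_bot = (56.0 × 68.6)/124.6 = 30.8 kΩ.

V_th = 7.76 V, R_th = 30.8 kΩ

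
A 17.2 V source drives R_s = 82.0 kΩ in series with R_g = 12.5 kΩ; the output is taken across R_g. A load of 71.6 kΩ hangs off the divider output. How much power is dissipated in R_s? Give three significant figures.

P ≈ 2.83 mW

Total resistance from the source is R_s + (R_g‖R_L) = 92.64 kΩ, so I = 17.2/92.64 kΩ = 0.1857 mA.
P = I²·R_s = (0.1857 mA)² × 82.0 kΩ = 2.83 mW.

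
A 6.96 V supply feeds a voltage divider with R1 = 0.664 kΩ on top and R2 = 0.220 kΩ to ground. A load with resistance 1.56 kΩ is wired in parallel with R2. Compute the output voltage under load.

V_out ≈ 1.57 V

The load sits in parallel with R2: R2‖R_L = (220 × 1560) / (220 + 1560) = 192.8 Ω.
V_out = 6.96 × 192.8 / (664 + 192.8) = 6.96 × 192.8/856.8 = 1.57 V.
(Unloaded it would have been 1.73 V.)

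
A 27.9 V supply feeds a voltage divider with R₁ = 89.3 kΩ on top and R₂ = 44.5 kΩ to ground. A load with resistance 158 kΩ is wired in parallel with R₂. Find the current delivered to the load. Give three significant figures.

R₂‖R_L = 34.72 kΩ; V_out = 27.9 × 34.72/124.0 = 7.811 V.
I_L = V_out / R_L = 7.811 / 158 kΩ = 0.0494 mA.

I_L ≈ 0.0494 mA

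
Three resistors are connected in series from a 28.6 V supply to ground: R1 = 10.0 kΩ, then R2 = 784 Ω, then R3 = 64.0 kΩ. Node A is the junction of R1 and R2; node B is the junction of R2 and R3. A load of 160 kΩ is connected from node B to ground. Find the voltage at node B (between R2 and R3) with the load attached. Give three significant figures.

At node B, R3 is in parallel with the load: R3‖R_L = 45710 Ω.
Below node A the resistance is R2 + (R3‖R_L) = 46500 Ω, so V_A = 28.6 × 46500/56500 = 23.54 V.
Then V_B = V_A × (R3‖R_L)/(R2 + R3‖R_L) = 23.54 × 45710/46500 = 23.1 V.

V ≈ 23.1 V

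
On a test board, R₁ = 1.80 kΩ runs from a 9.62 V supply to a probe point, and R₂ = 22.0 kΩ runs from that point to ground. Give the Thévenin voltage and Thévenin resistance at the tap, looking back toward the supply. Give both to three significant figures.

V_th = 8.89 V, R_th = 1.66 kΩ

V_th is the open-circuit tap voltage: 9.62 × 22.0/(1.80 + 22.0) = 8.89 V.
With the supply zeroed, R₁ and R₂ appear in parallel from the tap: R_th = R₁‖R₂ = (1.80 × 22.0)/23.80 = 1.66 kΩ.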